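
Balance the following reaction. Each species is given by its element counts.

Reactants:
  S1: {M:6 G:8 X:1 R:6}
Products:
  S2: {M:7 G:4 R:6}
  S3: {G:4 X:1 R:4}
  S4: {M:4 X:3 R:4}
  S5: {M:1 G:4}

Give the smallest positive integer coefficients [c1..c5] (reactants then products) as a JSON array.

Coefficients: [5, 3, 2, 1, 5]

M: 5·6 = 30 | 3·7+2·0+1·4+5·1 = 30
G: 5·8 = 40 | 3·4+2·4+1·0+5·4 = 40
X: 5·1 = 5 | 3·0+2·1+1·3+5·0 = 5
R: 5·6 = 30 | 3·6+2·4+1·4+5·0 = 30
gcd(5,3,2,1,5) = 1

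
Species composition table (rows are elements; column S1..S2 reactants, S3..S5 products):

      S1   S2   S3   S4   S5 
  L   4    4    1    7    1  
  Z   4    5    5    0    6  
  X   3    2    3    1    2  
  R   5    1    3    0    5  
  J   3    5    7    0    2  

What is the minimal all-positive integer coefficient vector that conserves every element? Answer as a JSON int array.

Coefficients: [6, 5, 5, 5, 4]

L: 6·4+5·4 = 44 | 5·1+5·7+4·1 = 44
Z: 6·4+5·5 = 49 | 5·5+5·0+4·6 = 49
X: 6·3+5·2 = 28 | 5·3+5·1+4·2 = 28
R: 6·5+5·1 = 35 | 5·3+5·0+4·5 = 35
J: 6·3+5·5 = 43 | 5·7+5·0+4·2 = 43
gcd(6,5,5,5,4) = 1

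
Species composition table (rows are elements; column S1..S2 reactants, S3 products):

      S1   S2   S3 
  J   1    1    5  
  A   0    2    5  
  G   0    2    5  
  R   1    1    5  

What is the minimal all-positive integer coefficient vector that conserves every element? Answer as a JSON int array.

Coefficients: [5, 5, 2]

J: 5·1+5·1 = 10 | 2·5 = 10
A: 5·0+5·2 = 10 | 2·5 = 10
G: 5·0+5·2 = 10 | 2·5 = 10
R: 5·1+5·1 = 10 | 2·5 = 10
gcd(5,5,2) = 1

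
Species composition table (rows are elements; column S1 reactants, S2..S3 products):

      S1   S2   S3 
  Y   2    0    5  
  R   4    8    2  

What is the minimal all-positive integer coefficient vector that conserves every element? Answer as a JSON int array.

Y: 5·2 = 10 | 2·0+2·5 = 10
R: 5·4 = 20 | 2·8+2·2 = 20
gcd(5,2,2) = 1

Coefficients: [5, 2, 2]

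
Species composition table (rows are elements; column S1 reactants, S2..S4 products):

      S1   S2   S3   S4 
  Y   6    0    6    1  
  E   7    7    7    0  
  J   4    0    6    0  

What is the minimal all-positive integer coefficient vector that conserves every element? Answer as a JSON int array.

Coefficients: [3, 1, 2, 6]

Y: 3·6 = 18 | 1·0+2·6+6·1 = 18
E: 3·7 = 21 | 1·7+2·7+6·0 = 21
J: 3·4 = 12 | 1·0+2·6+6·0 = 12
gcd(3,1,2,6) = 1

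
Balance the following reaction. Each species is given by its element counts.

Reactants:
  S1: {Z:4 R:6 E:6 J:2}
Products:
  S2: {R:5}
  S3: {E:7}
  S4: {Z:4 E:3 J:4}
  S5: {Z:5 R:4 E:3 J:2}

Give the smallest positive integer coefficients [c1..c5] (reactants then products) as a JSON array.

Coefficients: [6, 4, 3, 1, 4]

Z: 6·4 = 24 | 4·0+3·0+1·4+4·5 = 24
R: 6·6 = 36 | 4·5+3·0+1·0+4·4 = 36
E: 6·6 = 36 | 4·0+3·7+1·3+4·3 = 36
J: 6·2 = 12 | 4·0+3·0+1·4+4·2 = 12
gcd(6,4,3,1,4) = 1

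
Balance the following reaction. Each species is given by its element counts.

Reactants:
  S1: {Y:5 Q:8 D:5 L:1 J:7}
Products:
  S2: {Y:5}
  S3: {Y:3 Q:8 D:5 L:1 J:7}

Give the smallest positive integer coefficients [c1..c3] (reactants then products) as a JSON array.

Coefficients: [5, 2, 5]

Y: 5·5 = 25 | 2·5+5·3 = 25
Q: 5·8 = 40 | 2·0+5·8 = 40
D: 5·5 = 25 | 2·0+5·5 = 25
L: 5·1 = 5 | 2·0+5·1 = 5
J: 5·7 = 35 | 2·0+5·7 = 35
gcd(5,2,5) = 1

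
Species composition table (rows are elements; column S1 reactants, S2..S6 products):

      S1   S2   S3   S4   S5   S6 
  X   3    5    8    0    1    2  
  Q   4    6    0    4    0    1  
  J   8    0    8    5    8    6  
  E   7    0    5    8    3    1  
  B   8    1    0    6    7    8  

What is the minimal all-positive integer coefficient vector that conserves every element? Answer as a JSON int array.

Coefficients: [6, 1, 1, 4, 1, 2]

X: 6·3 = 18 | 1·5+1·8+4·0+1·1+2·2 = 18
Q: 6·4 = 24 | 1·6+1·0+4·4+1·0+2·1 = 24
J: 6·8 = 48 | 1·0+1·8+4·5+1·8+2·6 = 48
E: 6·7 = 42 | 1·0+1·5+4·8+1·3+2·1 = 42
B: 6·8 = 48 | 1·1+1·0+4·6+1·7+2·8 = 48
gcd(6,1,1,4,1,2) = 1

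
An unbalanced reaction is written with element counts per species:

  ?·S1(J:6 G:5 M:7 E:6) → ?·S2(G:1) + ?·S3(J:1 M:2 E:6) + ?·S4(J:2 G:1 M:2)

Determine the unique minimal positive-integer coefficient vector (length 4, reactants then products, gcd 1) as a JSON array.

Coefficients: [2, 5, 2, 5]

J: 2·6 = 12 | 5·0+2·1+5·2 = 12
G: 2·5 = 10 | 5·1+2·0+5·1 = 10
M: 2·7 = 14 | 5·0+2·2+5·2 = 14
E: 2·6 = 12 | 5·0+2·6+5·0 = 12
gcd(2,5,2,5) = 1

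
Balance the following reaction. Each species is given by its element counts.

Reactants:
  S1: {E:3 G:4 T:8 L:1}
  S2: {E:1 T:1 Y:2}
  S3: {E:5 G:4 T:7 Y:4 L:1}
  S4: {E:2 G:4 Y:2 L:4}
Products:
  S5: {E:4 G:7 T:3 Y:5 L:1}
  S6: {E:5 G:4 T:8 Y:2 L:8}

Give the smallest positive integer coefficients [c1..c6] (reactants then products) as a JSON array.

E: 3·3+5·1+1·5+6·2 = 31 | 4·4+3·5 = 31
G: 3·4+5·0+1·4+6·4 = 40 | 4·7+3·4 = 40
T: 3·8+5·1+1·7+6·0 = 36 | 4·3+3·8 = 36
Y: 3·0+5·2+1·4+6·2 = 26 | 4·5+3·2 = 26
L: 3·1+5·0+1·1+6·4 = 28 | 4·1+3·8 = 28
gcd(3,5,1,6,4,3) = 1

Coefficients: [3, 5, 1, 6, 4, 3]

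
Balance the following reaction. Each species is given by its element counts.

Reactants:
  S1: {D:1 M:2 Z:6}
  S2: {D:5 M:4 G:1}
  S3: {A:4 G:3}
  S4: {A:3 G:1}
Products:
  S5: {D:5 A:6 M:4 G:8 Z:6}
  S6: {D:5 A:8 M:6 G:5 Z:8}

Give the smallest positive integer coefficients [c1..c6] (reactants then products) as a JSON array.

D: 5·1+3·5+6·0+2·0 = 20 | 1·5+3·5 = 20
A: 5·0+3·0+6·4+2·3 = 30 | 1·6+3·8 = 30
M: 5·2+3·4+6·0+2·0 = 22 | 1·4+3·6 = 22
G: 5·0+3·1+6·3+2·1 = 23 | 1·8+3·5 = 23
Z: 5·6+3·0+6·0+2·0 = 30 | 1·6+3·8 = 30
gcd(5,3,6,2,1,3) = 1

Coefficients: [5, 3, 6, 2, 1, 3]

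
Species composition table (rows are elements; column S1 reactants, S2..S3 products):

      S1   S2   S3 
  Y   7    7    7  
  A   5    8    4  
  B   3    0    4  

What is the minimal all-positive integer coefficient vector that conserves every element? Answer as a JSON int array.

Coefficients: [4, 1, 3]

Y: 4·7 = 28 | 1·7+3·7 = 28
A: 4·5 = 20 | 1·8+3·4 = 20
B: 4·3 = 12 | 1·0+3·4 = 12
gcd(4,1,3) = 1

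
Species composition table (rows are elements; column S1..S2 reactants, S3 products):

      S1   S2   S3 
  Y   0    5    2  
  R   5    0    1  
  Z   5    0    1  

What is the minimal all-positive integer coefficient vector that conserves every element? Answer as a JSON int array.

Y: 1·0+2·5 = 10 | 5·2 = 10
R: 1·5+2·0 = 5 | 5·1 = 5
Z: 1·5+2·0 = 5 | 5·1 = 5
gcd(1,2,5) = 1

Coefficients: [1, 2, 5]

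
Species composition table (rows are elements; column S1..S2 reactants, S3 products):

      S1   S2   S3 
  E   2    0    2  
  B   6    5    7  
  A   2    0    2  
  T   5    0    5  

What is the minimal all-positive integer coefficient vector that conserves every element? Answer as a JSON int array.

Coefficients: [5, 1, 5]

E: 5·2+1·0 = 10 | 5·2 = 10
B: 5·6+1·5 = 35 | 5·7 = 35
A: 5·2+1·0 = 10 | 5·2 = 10
T: 5·5+1·0 = 25 | 5·5 = 25
gcd(5,1,5) = 1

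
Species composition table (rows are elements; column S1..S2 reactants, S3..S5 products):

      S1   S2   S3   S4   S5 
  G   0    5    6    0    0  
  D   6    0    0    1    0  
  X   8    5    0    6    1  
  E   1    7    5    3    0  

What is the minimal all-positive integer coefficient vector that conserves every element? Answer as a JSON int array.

G: 1·0+6·5 = 30 | 5·6+6·0+2·0 = 30
D: 1·6+6·0 = 6 | 5·0+6·1+2·0 = 6
X: 1·8+6·5 = 38 | 5·0+6·6+2·1 = 38
E: 1·1+6·7 = 43 | 5·5+6·3+2·0 = 43
gcd(1,6,5,6,2) = 1

Coefficients: [1, 6, 5, 6, 2]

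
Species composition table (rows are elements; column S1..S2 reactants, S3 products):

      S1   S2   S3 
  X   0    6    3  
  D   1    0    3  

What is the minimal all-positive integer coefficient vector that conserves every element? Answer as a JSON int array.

X: 6·0+1·6 = 6 | 2·3 = 6
D: 6·1+1·0 = 6 | 2·3 = 6
gcd(6,1,2) = 1

Coefficients: [6, 1, 2]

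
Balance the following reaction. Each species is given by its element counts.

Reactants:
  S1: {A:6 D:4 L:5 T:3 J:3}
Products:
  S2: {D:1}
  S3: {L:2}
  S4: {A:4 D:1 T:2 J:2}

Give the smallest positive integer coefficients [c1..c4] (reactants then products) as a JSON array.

Coefficients: [2, 5, 5, 3]

A: 2·6 = 12 | 5·0+5·0+3·4 = 12
D: 2·4 = 8 | 5·1+5·0+3·1 = 8
L: 2·5 = 10 | 5·0+5·2+3·0 = 10
T: 2·3 = 6 | 5·0+5·0+3·2 = 6
J: 2·3 = 6 | 5·0+5·0+3·2 = 6
gcd(2,5,5,3) = 1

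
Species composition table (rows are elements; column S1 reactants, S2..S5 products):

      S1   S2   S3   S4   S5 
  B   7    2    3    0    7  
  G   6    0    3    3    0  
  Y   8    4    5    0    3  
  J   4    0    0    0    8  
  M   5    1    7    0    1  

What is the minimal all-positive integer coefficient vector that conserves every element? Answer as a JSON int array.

B: 2·7 = 14 | 2·2+1·3+3·0+1·7 = 14
G: 2·6 = 12 | 2·0+1·3+3·3+1·0 = 12
Y: 2·8 = 16 | 2·4+1·5+3·0+1·3 = 16
J: 2·4 = 8 | 2·0+1·0+3·0+1·8 = 8
M: 2·5 = 10 | 2·1+1·7+3·0+1·1 = 10
gcd(2,2,1,3,1) = 1

Coefficients: [2, 2, 1, 3, 1]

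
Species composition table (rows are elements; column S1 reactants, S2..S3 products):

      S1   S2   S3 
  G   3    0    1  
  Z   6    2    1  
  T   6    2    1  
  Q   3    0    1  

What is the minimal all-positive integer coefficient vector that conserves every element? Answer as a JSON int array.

Coefficients: [2, 3, 6]

G: 2·3 = 6 | 3·0+6·1 = 6
Z: 2·6 = 12 | 3·2+6·1 = 12
T: 2·6 = 12 | 3·2+6·1 = 12
Q: 2·3 = 6 | 3·0+6·1 = 6
gcd(2,3,6) = 1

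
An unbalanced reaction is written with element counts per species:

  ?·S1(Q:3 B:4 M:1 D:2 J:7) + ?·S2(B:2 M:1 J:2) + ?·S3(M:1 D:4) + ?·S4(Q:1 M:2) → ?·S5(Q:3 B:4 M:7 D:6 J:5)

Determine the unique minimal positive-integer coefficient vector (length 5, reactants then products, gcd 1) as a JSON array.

Coefficients: [1, 4, 4, 6, 3]

Q: 1·3+4·0+4·0+6·1 = 9 | 3·3 = 9
B: 1·4+4·2+4·0+6·0 = 12 | 3·4 = 12
M: 1·1+4·1+4·1+6·2 = 21 | 3·7 = 21
D: 1·2+4·0+4·4+6·0 = 18 | 3·6 = 18
J: 1·7+4·2+4·0+6·0 = 15 | 3·5 = 15
gcd(1,4,4,6,3) = 1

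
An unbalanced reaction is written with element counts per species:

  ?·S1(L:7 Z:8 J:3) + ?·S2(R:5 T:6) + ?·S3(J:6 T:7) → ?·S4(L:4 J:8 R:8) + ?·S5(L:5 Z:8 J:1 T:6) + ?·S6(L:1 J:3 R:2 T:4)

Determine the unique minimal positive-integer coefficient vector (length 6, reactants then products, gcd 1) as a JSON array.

Coefficients: [5, 4, 2, 2, 5, 2]

L: 5·7+4·0+2·0 = 35 | 2·4+5·5+2·1 = 35
Z: 5·8+4·0+2·0 = 40 | 2·0+5·8+2·0 = 40
J: 5·3+4·0+2·6 = 27 | 2·8+5·1+2·3 = 27
R: 5·0+4·5+2·0 = 20 | 2·8+5·0+2·2 = 20
T: 5·0+4·6+2·7 = 38 | 2·0+5·6+2·4 = 38
gcd(5,4,2,2,5,2) = 1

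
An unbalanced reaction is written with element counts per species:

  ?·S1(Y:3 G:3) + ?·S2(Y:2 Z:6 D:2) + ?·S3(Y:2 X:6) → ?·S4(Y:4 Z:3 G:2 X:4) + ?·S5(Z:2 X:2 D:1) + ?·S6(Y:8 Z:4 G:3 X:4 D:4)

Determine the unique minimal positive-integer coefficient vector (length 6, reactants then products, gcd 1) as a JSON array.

Y: 6·3+5·2+6·2 = 40 | 6·4+2·0+2·8 = 40
Z: 6·0+5·6+6·0 = 30 | 6·3+2·2+2·4 = 30
G: 6·3+5·0+6·0 = 18 | 6·2+2·0+2·3 = 18
X: 6·0+5·0+6·6 = 36 | 6·4+2·2+2·4 = 36
D: 6·0+5·2+6·0 = 10 | 6·0+2·1+2·4 = 10
gcd(6,5,6,6,2,2) = 1

Coefficients: [6, 5, 6, 6, 2, 2]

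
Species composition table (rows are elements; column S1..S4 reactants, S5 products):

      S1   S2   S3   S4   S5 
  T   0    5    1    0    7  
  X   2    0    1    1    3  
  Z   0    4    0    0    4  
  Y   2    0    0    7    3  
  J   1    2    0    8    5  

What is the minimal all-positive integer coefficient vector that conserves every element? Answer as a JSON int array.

Coefficients: [1, 3, 6, 1, 3]

T: 1·0+3·5+6·1+1·0 = 21 | 3·7 = 21
X: 1·2+3·0+6·1+1·1 = 9 | 3·3 = 9
Z: 1·0+3·4+6·0+1·0 = 12 | 3·4 = 12
Y: 1·2+3·0+6·0+1·7 = 9 | 3·3 = 9
J: 1·1+3·2+6·0+1·8 = 15 | 3·5 = 15
gcd(1,3,6,1,3) = 1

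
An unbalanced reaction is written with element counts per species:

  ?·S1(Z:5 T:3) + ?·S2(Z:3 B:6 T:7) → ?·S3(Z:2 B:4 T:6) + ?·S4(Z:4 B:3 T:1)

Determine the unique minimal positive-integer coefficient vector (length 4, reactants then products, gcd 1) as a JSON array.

Coefficients: [1, 5, 6, 2]

Z: 1·5+5·3 = 20 | 6·2+2·4 = 20
B: 1·0+5·6 = 30 | 6·4+2·3 = 30
T: 1·3+5·7 = 38 | 6·6+2·1 = 38
gcd(1,5,6,2) = 1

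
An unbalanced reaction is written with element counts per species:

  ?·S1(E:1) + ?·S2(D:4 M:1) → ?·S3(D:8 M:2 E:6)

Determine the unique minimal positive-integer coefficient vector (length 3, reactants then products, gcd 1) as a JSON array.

Coefficients: [6, 2, 1]

D: 6·0+2·4 = 8 | 1·8 = 8
M: 6·0+2·1 = 2 | 1·2 = 2
E: 6·1+2·0 = 6 | 1·6 = 6
gcd(6,2,1) = 1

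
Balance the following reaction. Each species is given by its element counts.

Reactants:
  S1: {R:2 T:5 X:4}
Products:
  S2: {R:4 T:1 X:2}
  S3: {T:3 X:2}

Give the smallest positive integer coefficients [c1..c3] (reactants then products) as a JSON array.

Coefficients: [2, 1, 3]

R: 2·2 = 4 | 1·4+3·0 = 4
T: 2·5 = 10 | 1·1+3·3 = 10
X: 2·4 = 8 | 1·2+3·2 = 8
gcd(2,1,3) = 1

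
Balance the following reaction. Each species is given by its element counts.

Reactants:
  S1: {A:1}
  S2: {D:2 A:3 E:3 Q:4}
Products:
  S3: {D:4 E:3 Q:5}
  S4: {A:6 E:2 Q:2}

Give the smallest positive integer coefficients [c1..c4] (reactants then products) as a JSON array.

D: 6·0+4·2 = 8 | 2·4+3·0 = 8
A: 6·1+4·3 = 18 | 2·0+3·6 = 18
E: 6·0+4·3 = 12 | 2·3+3·2 = 12
Q: 6·0+4·4 = 16 | 2·5+3·2 = 16
gcd(6,4,2,3) = 1

Coefficients: [6, 4, 2, 3]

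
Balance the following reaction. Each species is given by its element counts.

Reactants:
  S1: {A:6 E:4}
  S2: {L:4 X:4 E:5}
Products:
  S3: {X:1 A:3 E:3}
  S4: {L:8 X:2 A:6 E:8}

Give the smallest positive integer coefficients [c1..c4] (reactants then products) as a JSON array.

L: 4·0+2·4 = 8 | 6·0+1·8 = 8
X: 4·0+2·4 = 8 | 6·1+1·2 = 8
A: 4·6+2·0 = 24 | 6·3+1·6 = 24
E: 4·4+2·5 = 26 | 6·3+1·8 = 26
gcd(4,2,6,1) = 1

Coefficients: [4, 2, 6, 1]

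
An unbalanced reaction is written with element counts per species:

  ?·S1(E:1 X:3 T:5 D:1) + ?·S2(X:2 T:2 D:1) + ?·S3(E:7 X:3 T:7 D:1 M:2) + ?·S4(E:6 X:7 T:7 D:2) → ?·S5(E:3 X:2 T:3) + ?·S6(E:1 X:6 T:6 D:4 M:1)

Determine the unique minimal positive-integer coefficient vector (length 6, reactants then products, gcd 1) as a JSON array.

E: 1·1+2·0+1·7+2·6 = 20 | 6·3+2·1 = 20
X: 1·3+2·2+1·3+2·7 = 24 | 6·2+2·6 = 24
T: 1·5+2·2+1·7+2·7 = 30 | 6·3+2·6 = 30
D: 1·1+2·1+1·1+2·2 = 8 | 6·0+2·4 = 8
M: 1·0+2·0+1·2+2·0 = 2 | 6·0+2·1 = 2
gcd(1,2,1,2,6,2) = 1

Coefficients: [1, 2, 1, 2, 6, 2]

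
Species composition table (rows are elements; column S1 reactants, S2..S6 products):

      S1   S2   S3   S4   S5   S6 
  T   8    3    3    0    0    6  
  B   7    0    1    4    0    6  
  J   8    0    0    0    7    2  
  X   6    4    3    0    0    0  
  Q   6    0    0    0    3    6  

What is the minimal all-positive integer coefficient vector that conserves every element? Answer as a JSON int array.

T: 6·8 = 48 | 6·3+4·3+5·0+6·0+3·6 = 48
B: 6·7 = 42 | 6·0+4·1+5·4+6·0+3·6 = 42
J: 6·8 = 48 | 6·0+4·0+5·0+6·7+3·2 = 48
X: 6·6 = 36 | 6·4+4·3+5·0+6·0+3·0 = 36
Q: 6·6 = 36 | 6·0+4·0+5·0+6·3+3·6 = 36
gcd(6,6,4,5,6,3) = 1

Coefficients: [6, 6, 4, 5, 6, 3]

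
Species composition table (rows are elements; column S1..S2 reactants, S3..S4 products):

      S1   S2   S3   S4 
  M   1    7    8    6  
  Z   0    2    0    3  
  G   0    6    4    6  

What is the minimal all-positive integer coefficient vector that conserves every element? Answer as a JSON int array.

Coefficients: [6, 6, 3, 4]

M: 6·1+6·7 = 48 | 3·8+4·6 = 48
Z: 6·0+6·2 = 12 | 3·0+4·3 = 12
G: 6·0+6·6 = 36 | 3·4+4·6 = 36
gcd(6,6,3,4) = 1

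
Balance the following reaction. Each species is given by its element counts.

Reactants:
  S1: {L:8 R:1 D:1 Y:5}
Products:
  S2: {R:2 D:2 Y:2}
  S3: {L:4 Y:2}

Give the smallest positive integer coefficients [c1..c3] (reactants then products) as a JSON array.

L: 2·8 = 16 | 1·0+4·4 = 16
R: 2·1 = 2 | 1·2+4·0 = 2
D: 2·1 = 2 | 1·2+4·0 = 2
Y: 2·5 = 10 | 1·2+4·2 = 10
gcd(2,1,4) = 1

Coefficients: [2, 1, 4]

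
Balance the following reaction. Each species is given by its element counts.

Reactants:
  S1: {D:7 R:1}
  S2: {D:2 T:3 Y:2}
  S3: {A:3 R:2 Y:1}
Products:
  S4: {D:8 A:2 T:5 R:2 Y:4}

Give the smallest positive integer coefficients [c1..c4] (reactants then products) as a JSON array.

D: 2·7+5·2+2·0 = 24 | 3·8 = 24
A: 2·0+5·0+2·3 = 6 | 3·2 = 6
T: 2·0+5·3+2·0 = 15 | 3·5 = 15
R: 2·1+5·0+2·2 = 6 | 3·2 = 6
Y: 2·0+5·2+2·1 = 12 | 3·4 = 12
gcd(2,5,2,3) = 1

Coefficients: [2, 5, 2, 3]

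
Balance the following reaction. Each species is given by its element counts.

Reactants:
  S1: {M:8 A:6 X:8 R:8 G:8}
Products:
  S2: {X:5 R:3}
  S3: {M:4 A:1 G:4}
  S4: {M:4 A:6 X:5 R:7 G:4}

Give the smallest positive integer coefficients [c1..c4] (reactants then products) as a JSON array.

M: 5·8 = 40 | 4·0+6·4+4·4 = 40
A: 5·6 = 30 | 4·0+6·1+4·6 = 30
X: 5·8 = 40 | 4·5+6·0+4·5 = 40
R: 5·8 = 40 | 4·3+6·0+4·7 = 40
G: 5·8 = 40 | 4·0+6·4+4·4 = 40
gcd(5,4,6,4) = 1

Coefficients: [5, 4, 6, 4]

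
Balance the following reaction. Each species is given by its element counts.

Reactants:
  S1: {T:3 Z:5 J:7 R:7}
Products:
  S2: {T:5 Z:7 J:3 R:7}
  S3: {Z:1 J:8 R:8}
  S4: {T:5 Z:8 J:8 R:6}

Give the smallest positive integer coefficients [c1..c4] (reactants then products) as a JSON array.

T: 5·3 = 15 | 1·5+2·0+2·5 = 15
Z: 5·5 = 25 | 1·7+2·1+2·8 = 25
J: 5·7 = 35 | 1·3+2·8+2·8 = 35
R: 5·7 = 35 | 1·7+2·8+2·6 = 35
gcd(5,1,2,2) = 1

Coefficients: [5, 1, 2, 2]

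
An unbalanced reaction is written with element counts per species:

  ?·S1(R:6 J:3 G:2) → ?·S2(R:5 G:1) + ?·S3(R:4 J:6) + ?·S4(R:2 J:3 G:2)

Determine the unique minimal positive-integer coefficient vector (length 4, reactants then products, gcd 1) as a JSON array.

Coefficients: [5, 4, 1, 3]

R: 5·6 = 30 | 4·5+1·4+3·2 = 30
J: 5·3 = 15 | 4·0+1·6+3·3 = 15
G: 5·2 = 10 | 4·1+1·0+3·2 = 10
gcd(5,4,1,3) = 1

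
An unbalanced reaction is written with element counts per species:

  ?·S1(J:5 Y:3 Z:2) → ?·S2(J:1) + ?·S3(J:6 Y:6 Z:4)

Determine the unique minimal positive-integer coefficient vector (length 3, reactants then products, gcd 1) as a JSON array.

J: 2·5 = 10 | 4·1+1·6 = 10
Y: 2·3 = 6 | 4·0+1·6 = 6
Z: 2·2 = 4 | 4·0+1·4 = 4
gcd(2,4,1) = 1

Coefficients: [2, 4, 1]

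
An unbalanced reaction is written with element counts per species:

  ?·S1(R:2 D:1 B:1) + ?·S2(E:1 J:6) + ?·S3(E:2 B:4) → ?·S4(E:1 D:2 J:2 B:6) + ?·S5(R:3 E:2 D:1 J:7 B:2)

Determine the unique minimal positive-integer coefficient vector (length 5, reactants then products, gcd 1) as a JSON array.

R: 6·2+5·0+2·0 = 12 | 1·0+4·3 = 12
E: 6·0+5·1+2·2 = 9 | 1·1+4·2 = 9
D: 6·1+5·0+2·0 = 6 | 1·2+4·1 = 6
J: 6·0+5·6+2·0 = 30 | 1·2+4·7 = 30
B: 6·1+5·0+2·4 = 14 | 1·6+4·2 = 14
gcd(6,5,2,1,4) = 1

Coefficients: [6, 5, 2, 1, 4]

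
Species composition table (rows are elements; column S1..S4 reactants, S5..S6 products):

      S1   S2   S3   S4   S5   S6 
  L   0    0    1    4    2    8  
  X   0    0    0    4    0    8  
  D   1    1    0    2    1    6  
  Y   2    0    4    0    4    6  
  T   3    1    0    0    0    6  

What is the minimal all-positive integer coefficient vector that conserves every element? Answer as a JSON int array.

Coefficients: [5, 3, 4, 6, 2, 3]

L: 5·0+3·0+4·1+6·4 = 28 | 2·2+3·8 = 28
X: 5·0+3·0+4·0+6·4 = 24 | 2·0+3·8 = 24
D: 5·1+3·1+4·0+6·2 = 20 | 2·1+3·6 = 20
Y: 5·2+3·0+4·4+6·0 = 26 | 2·4+3·6 = 26
T: 5·3+3·1+4·0+6·0 = 18 | 2·0+3·6 = 18
gcd(5,3,4,6,2,3) = 1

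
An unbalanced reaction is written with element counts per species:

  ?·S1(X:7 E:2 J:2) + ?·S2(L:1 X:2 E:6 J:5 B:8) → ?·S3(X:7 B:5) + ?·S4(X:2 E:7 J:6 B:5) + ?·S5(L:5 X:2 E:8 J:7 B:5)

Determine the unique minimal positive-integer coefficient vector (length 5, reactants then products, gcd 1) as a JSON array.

Coefficients: [3, 5, 3, 4, 1]

L: 3·0+5·1 = 5 | 3·0+4·0+1·5 = 5
X: 3·7+5·2 = 31 | 3·7+4·2+1·2 = 31
E: 3·2+5·6 = 36 | 3·0+4·7+1·8 = 36
J: 3·2+5·5 = 31 | 3·0+4·6+1·7 = 31
B: 3·0+5·8 = 40 | 3·5+4·5+1·5 = 40
gcd(3,5,3,4,1) = 1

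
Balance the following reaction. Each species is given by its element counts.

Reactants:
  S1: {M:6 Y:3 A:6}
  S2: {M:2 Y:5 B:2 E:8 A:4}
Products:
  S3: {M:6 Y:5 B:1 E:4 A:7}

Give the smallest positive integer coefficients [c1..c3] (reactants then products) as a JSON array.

Coefficients: [5, 3, 6]

M: 5·6+3·2 = 36 | 6·6 = 36
Y: 5·3+3·5 = 30 | 6·5 = 30
B: 5·0+3·2 = 6 | 6·1 = 6
E: 5·0+3·8 = 24 | 6·4 = 24
A: 5·6+3·4 = 42 | 6·7 = 42
gcd(5,3,6) = 1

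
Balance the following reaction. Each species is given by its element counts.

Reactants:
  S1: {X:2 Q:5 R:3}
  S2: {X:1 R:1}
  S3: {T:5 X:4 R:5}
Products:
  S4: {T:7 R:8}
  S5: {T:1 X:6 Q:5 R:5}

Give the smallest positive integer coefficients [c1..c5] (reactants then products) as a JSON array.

T: 3·0+4·0+2·5 = 10 | 1·7+3·1 = 10
X: 3·2+4·1+2·4 = 18 | 1·0+3·6 = 18
Q: 3·5+4·0+2·0 = 15 | 1·0+3·5 = 15
R: 3·3+4·1+2·5 = 23 | 1·8+3·5 = 23
gcd(3,4,2,1,3) = 1

Coefficients: [3, 4, 2, 1, 3]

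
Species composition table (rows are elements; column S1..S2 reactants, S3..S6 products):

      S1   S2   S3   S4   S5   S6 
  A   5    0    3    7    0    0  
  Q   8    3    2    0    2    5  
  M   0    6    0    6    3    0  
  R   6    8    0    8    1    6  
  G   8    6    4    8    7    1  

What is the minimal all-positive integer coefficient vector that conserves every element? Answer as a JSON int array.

Coefficients: [5, 2, 6, 1, 2, 6]

A: 5·5+2·0 = 25 | 6·3+1·7+2·0+6·0 = 25
Q: 5·8+2·3 = 46 | 6·2+1·0+2·2+6·5 = 46
M: 5·0+2·6 = 12 | 6·0+1·6+2·3+6·0 = 12
R: 5·6+2·8 = 46 | 6·0+1·8+2·1+6·6 = 46
G: 5·8+2·6 = 52 | 6·4+1·8+2·7+6·1 = 52
gcd(5,2,6,1,2,6) = 1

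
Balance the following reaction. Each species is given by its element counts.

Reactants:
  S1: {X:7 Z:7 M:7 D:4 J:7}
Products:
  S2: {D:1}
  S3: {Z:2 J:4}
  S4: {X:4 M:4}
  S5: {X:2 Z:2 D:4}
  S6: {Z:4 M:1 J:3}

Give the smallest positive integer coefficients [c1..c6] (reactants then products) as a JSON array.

Coefficients: [2, 4, 2, 3, 1, 2]

X: 2·7 = 14 | 4·0+2·0+3·4+1·2+2·0 = 14
Z: 2·7 = 14 | 4·0+2·2+3·0+1·2+2·4 = 14
M: 2·7 = 14 | 4·0+2·0+3·4+1·0+2·1 = 14
D: 2·4 = 8 | 4·1+2·0+3·0+1·4+2·0 = 8
J: 2·7 = 14 | 4·0+2·4+3·0+1·0+2·3 = 14
gcd(2,4,2,3,1,2) = 1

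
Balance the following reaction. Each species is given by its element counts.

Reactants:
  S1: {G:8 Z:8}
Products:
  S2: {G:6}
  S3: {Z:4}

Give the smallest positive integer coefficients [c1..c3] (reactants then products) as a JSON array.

Coefficients: [3, 4, 6]

G: 3·8 = 24 | 4·6+6·0 = 24
Z: 3·8 = 24 | 4·0+6·4 = 24
gcd(3,4,6) = 1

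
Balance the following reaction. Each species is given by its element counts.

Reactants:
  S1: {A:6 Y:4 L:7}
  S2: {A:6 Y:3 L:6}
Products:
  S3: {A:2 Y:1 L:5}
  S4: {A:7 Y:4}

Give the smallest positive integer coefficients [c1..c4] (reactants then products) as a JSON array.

Coefficients: [1, 3, 5, 2]

A: 1·6+3·6 = 24 | 5·2+2·7 = 24
Y: 1·4+3·3 = 13 | 5·1+2·4 = 13
L: 1·7+3·6 = 25 | 5·5+2·0 = 25
gcd(1,3,5,2) = 1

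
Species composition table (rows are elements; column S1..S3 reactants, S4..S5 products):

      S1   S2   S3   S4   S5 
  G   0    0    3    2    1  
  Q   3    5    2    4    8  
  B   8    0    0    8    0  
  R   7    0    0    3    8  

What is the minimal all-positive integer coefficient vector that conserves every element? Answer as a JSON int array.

Coefficients: [6, 4, 5, 6, 3]

G: 6·0+4·0+5·3 = 15 | 6·2+3·1 = 15
Q: 6·3+4·5+5·2 = 48 | 6·4+3·8 = 48
B: 6·8+4·0+5·0 = 48 | 6·8+3·0 = 48
R: 6·7+4·0+5·0 = 42 | 6·3+3·8 = 42
gcd(6,4,5,6,3) = 1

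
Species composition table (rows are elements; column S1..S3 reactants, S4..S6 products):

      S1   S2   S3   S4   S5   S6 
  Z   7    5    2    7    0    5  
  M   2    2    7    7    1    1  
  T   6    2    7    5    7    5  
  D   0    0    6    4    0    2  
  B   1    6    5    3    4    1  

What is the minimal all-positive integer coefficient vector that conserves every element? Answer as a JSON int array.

Z: 6·7+1·5+5·2 = 57 | 6·7+4·0+3·5 = 57
M: 6·2+1·2+5·7 = 49 | 6·7+4·1+3·1 = 49
T: 6·6+1·2+5·7 = 73 | 6·5+4·7+3·5 = 73
D: 6·0+1·0+5·6 = 30 | 6·4+4·0+3·2 = 30
B: 6·1+1·6+5·5 = 37 | 6·3+4·4+3·1 = 37
gcd(6,1,5,6,4,3) = 1

Coefficients: [6, 1, 5, 6, 4, 3]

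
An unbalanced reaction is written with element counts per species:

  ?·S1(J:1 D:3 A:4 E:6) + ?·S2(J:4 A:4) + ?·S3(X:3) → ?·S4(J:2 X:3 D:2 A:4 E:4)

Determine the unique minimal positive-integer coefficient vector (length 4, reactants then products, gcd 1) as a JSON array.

J: 2·1+1·4+3·0 = 6 | 3·2 = 6
X: 2·0+1·0+3·3 = 9 | 3·3 = 9
D: 2·3+1·0+3·0 = 6 | 3·2 = 6
A: 2·4+1·4+3·0 = 12 | 3·4 = 12
E: 2·6+1·0+3·0 = 12 | 3·4 = 12
gcd(2,1,3,3) = 1

Coefficients: [2, 1, 3, 3]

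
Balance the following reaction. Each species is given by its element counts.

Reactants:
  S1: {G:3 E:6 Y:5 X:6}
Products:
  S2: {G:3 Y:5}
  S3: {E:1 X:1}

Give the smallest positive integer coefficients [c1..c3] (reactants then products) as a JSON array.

Coefficients: [1, 1, 6]

G: 1·3 = 3 | 1·3+6·0 = 3
E: 1·6 = 6 | 1·0+6·1 = 6
Y: 1·5 = 5 | 1·5+6·0 = 5
X: 1·6 = 6 | 1·0+6·1 = 6
gcd(1,1,6) = 1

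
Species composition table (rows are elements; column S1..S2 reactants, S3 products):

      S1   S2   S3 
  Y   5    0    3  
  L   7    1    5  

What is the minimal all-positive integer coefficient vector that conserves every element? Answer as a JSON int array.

Y: 3·5+4·0 = 15 | 5·3 = 15
L: 3·7+4·1 = 25 | 5·5 = 25
gcd(3,4,5) = 1

Coefficients: [3, 4, 5]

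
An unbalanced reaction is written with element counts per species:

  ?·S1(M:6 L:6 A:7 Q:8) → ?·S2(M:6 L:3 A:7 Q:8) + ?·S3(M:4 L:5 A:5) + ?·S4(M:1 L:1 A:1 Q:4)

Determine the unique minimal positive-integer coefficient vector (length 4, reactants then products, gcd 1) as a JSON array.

Coefficients: [4, 1, 3, 6]

M: 4·6 = 24 | 1·6+3·4+6·1 = 24
L: 4·6 = 24 | 1·3+3·5+6·1 = 24
A: 4·7 = 28 | 1·7+3·5+6·1 = 28
Q: 4·8 = 32 | 1·8+3·0+6·4 = 32
gcd(4,1,3,6) = 1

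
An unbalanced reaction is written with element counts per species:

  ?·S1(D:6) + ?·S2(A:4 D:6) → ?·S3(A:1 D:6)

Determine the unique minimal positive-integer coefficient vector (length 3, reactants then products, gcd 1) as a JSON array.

A: 3·0+1·4 = 4 | 4·1 = 4
D: 3·6+1·6 = 24 | 4·6 = 24
gcd(3,1,4) = 1

Coefficients: [3, 1, 4]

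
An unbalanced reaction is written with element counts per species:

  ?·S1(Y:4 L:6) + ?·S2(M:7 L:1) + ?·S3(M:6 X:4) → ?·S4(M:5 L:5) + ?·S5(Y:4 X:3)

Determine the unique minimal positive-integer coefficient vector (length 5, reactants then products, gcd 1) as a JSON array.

M: 4·0+1·7+3·6 = 25 | 5·5+4·0 = 25
Y: 4·4+1·0+3·0 = 16 | 5·0+4·4 = 16
X: 4·0+1·0+3·4 = 12 | 5·0+4·3 = 12
L: 4·6+1·1+3·0 = 25 | 5·5+4·0 = 25
gcd(4,1,3,5,4) = 1

Coefficients: [4, 1, 3, 5, 4]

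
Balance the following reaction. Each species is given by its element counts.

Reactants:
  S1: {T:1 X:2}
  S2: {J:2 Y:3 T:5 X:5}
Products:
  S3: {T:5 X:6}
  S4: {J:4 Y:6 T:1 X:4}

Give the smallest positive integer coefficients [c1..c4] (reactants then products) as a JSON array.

J: 6·0+2·2 = 4 | 3·0+1·4 = 4
Y: 6·0+2·3 = 6 | 3·0+1·6 = 6
T: 6·1+2·5 = 16 | 3·5+1·1 = 16
X: 6·2+2·5 = 22 | 3·6+1·4 = 22
gcd(6,2,3,1) = 1

Coefficients: [6, 2, 3, 1]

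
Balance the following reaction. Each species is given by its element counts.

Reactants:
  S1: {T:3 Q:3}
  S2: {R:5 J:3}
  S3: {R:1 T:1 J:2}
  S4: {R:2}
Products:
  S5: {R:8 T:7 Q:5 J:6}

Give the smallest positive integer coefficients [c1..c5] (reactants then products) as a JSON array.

Coefficients: [5, 2, 6, 4, 3]

R: 5·0+2·5+6·1+4·2 = 24 | 3·8 = 24
T: 5·3+2·0+6·1+4·0 = 21 | 3·7 = 21
Q: 5·3+2·0+6·0+4·0 = 15 | 3·5 = 15
J: 5·0+2·3+6·2+4·0 = 18 | 3·6 = 18
gcd(5,2,6,4,3) = 1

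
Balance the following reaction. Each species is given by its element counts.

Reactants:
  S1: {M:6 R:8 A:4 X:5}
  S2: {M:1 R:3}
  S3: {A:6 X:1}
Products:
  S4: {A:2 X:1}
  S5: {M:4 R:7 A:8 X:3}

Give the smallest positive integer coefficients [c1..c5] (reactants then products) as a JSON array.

Coefficients: [2, 4, 5, 3, 4]

M: 2·6+4·1+5·0 = 16 | 3·0+4·4 = 16
R: 2·8+4·3+5·0 = 28 | 3·0+4·7 = 28
A: 2·4+4·0+5·6 = 38 | 3·2+4·8 = 38
X: 2·5+4·0+5·1 = 15 | 3·1+4·3 = 15
gcd(2,4,5,3,4) = 1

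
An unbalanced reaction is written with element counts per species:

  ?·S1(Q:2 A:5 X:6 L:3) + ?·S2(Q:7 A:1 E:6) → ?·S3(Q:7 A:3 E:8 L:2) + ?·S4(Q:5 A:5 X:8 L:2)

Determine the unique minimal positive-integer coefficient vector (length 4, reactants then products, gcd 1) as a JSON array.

Coefficients: [4, 4, 3, 3]

Q: 4·2+4·7 = 36 | 3·7+3·5 = 36
A: 4·5+4·1 = 24 | 3·3+3·5 = 24
X: 4·6+4·0 = 24 | 3·0+3·8 = 24
E: 4·0+4·6 = 24 | 3·8+3·0 = 24
L: 4·3+4·0 = 12 | 3·2+3·2 = 12
gcd(4,4,3,3) = 1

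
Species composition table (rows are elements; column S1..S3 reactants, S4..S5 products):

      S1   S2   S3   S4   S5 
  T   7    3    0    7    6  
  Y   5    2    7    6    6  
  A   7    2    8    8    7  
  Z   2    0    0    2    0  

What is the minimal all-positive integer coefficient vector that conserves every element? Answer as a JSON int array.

T: 5·7+2·3+1·0 = 41 | 5·7+1·6 = 41
Y: 5·5+2·2+1·7 = 36 | 5·6+1·6 = 36
A: 5·7+2·2+1·8 = 47 | 5·8+1·7 = 47
Z: 5·2+2·0+1·0 = 10 | 5·2+1·0 = 10
gcd(5,2,1,5,1) = 1

Coefficients: [5, 2, 1, 5, 1]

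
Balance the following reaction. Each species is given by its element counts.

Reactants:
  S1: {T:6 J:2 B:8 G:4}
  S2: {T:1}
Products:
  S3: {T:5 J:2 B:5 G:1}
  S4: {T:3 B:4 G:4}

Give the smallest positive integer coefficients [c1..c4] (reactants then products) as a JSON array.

T: 4·6+5·1 = 29 | 4·5+3·3 = 29
J: 4·2+5·0 = 8 | 4·2+3·0 = 8
B: 4·8+5·0 = 32 | 4·5+3·4 = 32
G: 4·4+5·0 = 16 | 4·1+3·4 = 16
gcd(4,5,4,3) = 1

Coefficients: [4, 5, 4, 3]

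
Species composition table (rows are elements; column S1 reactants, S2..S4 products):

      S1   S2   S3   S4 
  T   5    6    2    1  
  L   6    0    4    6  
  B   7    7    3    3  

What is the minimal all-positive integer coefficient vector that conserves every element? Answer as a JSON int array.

Coefficients: [5, 2, 6, 1]

T: 5·5 = 25 | 2·6+6·2+1·1 = 25
L: 5·6 = 30 | 2·0+6·4+1·6 = 30
B: 5·7 = 35 | 2·7+6·3+1·3 = 35
gcd(5,2,6,1) = 1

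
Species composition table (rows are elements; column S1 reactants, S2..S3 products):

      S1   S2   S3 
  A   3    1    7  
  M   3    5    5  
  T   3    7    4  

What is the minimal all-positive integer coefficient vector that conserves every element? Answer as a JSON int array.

Coefficients: [5, 1, 2]

A: 5·3 = 15 | 1·1+2·7 = 15
M: 5·3 = 15 | 1·5+2·5 = 15
T: 5·3 = 15 | 1·7+2·4 = 15
gcd(5,1,2) = 1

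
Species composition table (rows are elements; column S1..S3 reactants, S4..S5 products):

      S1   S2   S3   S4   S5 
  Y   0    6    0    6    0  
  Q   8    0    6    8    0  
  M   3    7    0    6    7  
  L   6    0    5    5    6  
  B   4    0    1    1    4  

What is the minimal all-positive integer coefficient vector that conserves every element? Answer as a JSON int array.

Y: 1·0+4·6+4·0 = 24 | 4·6+1·0 = 24
Q: 1·8+4·0+4·6 = 32 | 4·8+1·0 = 32
M: 1·3+4·7+4·0 = 31 | 4·6+1·7 = 31
L: 1·6+4·0+4·5 = 26 | 4·5+1·6 = 26
B: 1·4+4·0+4·1 = 8 | 4·1+1·4 = 8
gcd(1,4,4,4,1) = 1

Coefficients: [1, 4, 4, 4, 1]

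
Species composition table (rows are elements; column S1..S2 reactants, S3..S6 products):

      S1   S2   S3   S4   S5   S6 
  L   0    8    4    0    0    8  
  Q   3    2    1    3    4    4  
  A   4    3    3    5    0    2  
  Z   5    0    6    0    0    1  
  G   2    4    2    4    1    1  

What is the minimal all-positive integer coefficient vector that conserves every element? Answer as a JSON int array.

L: 5·0+3·8 = 24 | 4·4+3·0+1·0+1·8 = 24
Q: 5·3+3·2 = 21 | 4·1+3·3+1·4+1·4 = 21
A: 5·4+3·3 = 29 | 4·3+3·5+1·0+1·2 = 29
Z: 5·5+3·0 = 25 | 4·6+3·0+1·0+1·1 = 25
G: 5·2+3·4 = 22 | 4·2+3·4+1·1+1·1 = 22
gcd(5,3,4,3,1,1) = 1

Coefficients: [5, 3, 4, 3, 1, 1]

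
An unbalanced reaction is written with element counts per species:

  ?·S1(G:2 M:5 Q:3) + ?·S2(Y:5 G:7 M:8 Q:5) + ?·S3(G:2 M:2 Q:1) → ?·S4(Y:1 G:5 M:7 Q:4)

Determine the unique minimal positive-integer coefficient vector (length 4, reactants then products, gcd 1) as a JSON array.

Y: 3·0+1·5+6·0 = 5 | 5·1 = 5
G: 3·2+1·7+6·2 = 25 | 5·5 = 25
M: 3·5+1·8+6·2 = 35 | 5·7 = 35
Q: 3·3+1·5+6·1 = 20 | 5·4 = 20
gcd(3,1,6,5) = 1

Coefficients: [3, 1, 6, 5]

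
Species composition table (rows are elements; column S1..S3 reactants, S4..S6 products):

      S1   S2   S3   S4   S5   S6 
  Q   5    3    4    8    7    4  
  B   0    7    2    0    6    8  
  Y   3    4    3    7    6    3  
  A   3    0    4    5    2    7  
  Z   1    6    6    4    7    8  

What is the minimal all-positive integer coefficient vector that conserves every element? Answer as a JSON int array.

Q: 4·5+4·3+2·4 = 40 | 1·8+4·7+1·4 = 40
B: 4·0+4·7+2·2 = 32 | 1·0+4·6+1·8 = 32
Y: 4·3+4·4+2·3 = 34 | 1·7+4·6+1·3 = 34
A: 4·3+4·0+2·4 = 20 | 1·5+4·2+1·7 = 20
Z: 4·1+4·6+2·6 = 40 | 1·4+4·7+1·8 = 40
gcd(4,4,2,1,4,1) = 1

Coefficients: [4, 4, 2, 1, 4, 1]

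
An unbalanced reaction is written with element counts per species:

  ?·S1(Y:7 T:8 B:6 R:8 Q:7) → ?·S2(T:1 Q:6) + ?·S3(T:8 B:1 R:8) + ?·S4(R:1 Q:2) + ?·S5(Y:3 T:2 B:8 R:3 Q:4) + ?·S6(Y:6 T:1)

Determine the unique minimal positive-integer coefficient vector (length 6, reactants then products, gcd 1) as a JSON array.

Y: 6·7 = 42 | 3·0+4·0+4·0+4·3+5·6 = 42
T: 6·8 = 48 | 3·1+4·8+4·0+4·2+5·1 = 48
B: 6·6 = 36 | 3·0+4·1+4·0+4·8+5·0 = 36
R: 6·8 = 48 | 3·0+4·8+4·1+4·3+5·0 = 48
Q: 6·7 = 42 | 3·6+4·0+4·2+4·4+5·0 = 42
gcd(6,3,4,4,4,5) = 1

Coefficients: [6, 3, 4, 4, 4, 5]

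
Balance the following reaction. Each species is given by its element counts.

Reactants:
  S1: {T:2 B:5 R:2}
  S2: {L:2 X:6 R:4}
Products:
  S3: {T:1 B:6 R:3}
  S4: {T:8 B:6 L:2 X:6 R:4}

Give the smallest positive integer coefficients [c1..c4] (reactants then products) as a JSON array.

Coefficients: [6, 1, 4, 1]

T: 6·2+1·0 = 12 | 4·1+1·8 = 12
B: 6·5+1·0 = 30 | 4·6+1·6 = 30
L: 6·0+1·2 = 2 | 4·0+1·2 = 2
X: 6·0+1·6 = 6 | 4·0+1·6 = 6
R: 6·2+1·4 = 16 | 4·3+1·4 = 16
gcd(6,1,4,1) = 1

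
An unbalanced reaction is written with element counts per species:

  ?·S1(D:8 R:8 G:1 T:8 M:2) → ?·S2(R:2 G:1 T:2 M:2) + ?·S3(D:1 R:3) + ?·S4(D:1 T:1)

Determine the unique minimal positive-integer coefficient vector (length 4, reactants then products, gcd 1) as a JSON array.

Coefficients: [1, 1, 2, 6]

D: 1·8 = 8 | 1·0+2·1+6·1 = 8
R: 1·8 = 8 | 1·2+2·3+6·0 = 8
G: 1·1 = 1 | 1·1+2·0+6·0 = 1
T: 1·8 = 8 | 1·2+2·0+6·1 = 8
M: 1·2 = 2 | 1·2+2·0+6·0 = 2
gcd(1,1,2,6) = 1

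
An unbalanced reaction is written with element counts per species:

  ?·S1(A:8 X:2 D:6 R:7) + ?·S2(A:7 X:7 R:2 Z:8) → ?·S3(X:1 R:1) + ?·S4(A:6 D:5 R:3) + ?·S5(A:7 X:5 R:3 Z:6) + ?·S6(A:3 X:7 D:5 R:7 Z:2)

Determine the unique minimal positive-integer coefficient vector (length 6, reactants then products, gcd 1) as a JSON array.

A: 5·8+4·7 = 68 | 6·0+5·6+5·7+1·3 = 68
X: 5·2+4·7 = 38 | 6·1+5·0+5·5+1·7 = 38
D: 5·6+4·0 = 30 | 6·0+5·5+5·0+1·5 = 30
R: 5·7+4·2 = 43 | 6·1+5·3+5·3+1·7 = 43
Z: 5·0+4·8 = 32 | 6·0+5·0+5·6+1·2 = 32
gcd(5,4,6,5,5,1) = 1

Coefficients: [5, 4, 6, 5, 5, 1]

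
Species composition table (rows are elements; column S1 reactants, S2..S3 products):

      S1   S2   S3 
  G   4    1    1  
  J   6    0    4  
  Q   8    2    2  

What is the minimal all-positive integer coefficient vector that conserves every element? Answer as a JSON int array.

G: 2·4 = 8 | 5·1+3·1 = 8
J: 2·6 = 12 | 5·0+3·4 = 12
Q: 2·8 = 16 | 5·2+3·2 = 16
gcd(2,5,3) = 1

Coefficients: [2, 5, 3]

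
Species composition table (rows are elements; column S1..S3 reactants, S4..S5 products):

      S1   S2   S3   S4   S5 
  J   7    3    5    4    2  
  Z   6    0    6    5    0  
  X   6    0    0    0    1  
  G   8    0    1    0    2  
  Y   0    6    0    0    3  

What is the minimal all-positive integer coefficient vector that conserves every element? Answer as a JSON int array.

J: 1·7+3·3+4·5 = 36 | 6·4+6·2 = 36
Z: 1·6+3·0+4·6 = 30 | 6·5+6·0 = 30
X: 1·6+3·0+4·0 = 6 | 6·0+6·1 = 6
G: 1·8+3·0+4·1 = 12 | 6·0+6·2 = 12
Y: 1·0+3·6+4·0 = 18 | 6·0+6·3 = 18
gcd(1,3,4,6,6) = 1

Coefficients: [1, 3, 4, 6, 6]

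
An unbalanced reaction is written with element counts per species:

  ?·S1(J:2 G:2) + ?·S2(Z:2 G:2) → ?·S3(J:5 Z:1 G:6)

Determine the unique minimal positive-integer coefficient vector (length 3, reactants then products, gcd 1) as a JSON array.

Coefficients: [5, 1, 2]

J: 5·2+1·0 = 10 | 2·5 = 10
Z: 5·0+1·2 = 2 | 2·1 = 2
G: 5·2+1·2 = 12 | 2·6 = 12
gcd(5,1,2) = 1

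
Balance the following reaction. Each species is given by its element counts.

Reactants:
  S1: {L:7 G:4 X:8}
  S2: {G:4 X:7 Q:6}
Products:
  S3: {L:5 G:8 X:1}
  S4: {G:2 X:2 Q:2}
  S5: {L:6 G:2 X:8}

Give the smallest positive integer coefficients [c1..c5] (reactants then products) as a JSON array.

Coefficients: [5, 1, 1, 3, 5]

L: 5·7+1·0 = 35 | 1·5+3·0+5·6 = 35
G: 5·4+1·4 = 24 | 1·8+3·2+5·2 = 24
X: 5·8+1·7 = 47 | 1·1+3·2+5·8 = 47
Q: 5·0+1·6 = 6 | 1·0+3·2+5·0 = 6
gcd(5,1,1,3,5) = 1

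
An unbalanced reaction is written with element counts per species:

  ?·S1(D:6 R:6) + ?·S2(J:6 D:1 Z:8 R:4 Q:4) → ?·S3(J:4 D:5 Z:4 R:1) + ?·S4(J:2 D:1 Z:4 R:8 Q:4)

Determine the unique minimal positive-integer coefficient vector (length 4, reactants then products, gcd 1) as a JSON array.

J: 5·0+6·6 = 36 | 6·4+6·2 = 36
D: 5·6+6·1 = 36 | 6·5+6·1 = 36
Z: 5·0+6·8 = 48 | 6·4+6·4 = 48
R: 5·6+6·4 = 54 | 6·1+6·8 = 54
Q: 5·0+6·4 = 24 | 6·0+6·4 = 24
gcd(5,6,6,6) = 1

Coefficients: [5, 6, 6, 6]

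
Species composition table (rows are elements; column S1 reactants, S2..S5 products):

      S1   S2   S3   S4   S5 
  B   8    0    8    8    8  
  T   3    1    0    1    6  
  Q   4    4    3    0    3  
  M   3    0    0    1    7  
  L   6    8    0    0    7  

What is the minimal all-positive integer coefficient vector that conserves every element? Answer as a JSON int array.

Coefficients: [5, 2, 2, 1, 2]

B: 5·8 = 40 | 2·0+2·8+1·8+2·8 = 40
T: 5·3 = 15 | 2·1+2·0+1·1+2·6 = 15
Q: 5·4 = 20 | 2·4+2·3+1·0+2·3 = 20
M: 5·3 = 15 | 2·0+2·0+1·1+2·7 = 15
L: 5·6 = 30 | 2·8+2·0+1·0+2·7 = 30
gcd(5,2,2,1,2) = 1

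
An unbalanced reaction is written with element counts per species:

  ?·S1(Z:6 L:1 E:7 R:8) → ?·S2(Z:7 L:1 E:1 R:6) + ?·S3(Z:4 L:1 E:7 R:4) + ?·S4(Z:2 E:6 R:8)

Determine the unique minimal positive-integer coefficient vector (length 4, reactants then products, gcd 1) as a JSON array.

Z: 5·6 = 30 | 2·7+3·4+2·2 = 30
L: 5·1 = 5 | 2·1+3·1+2·0 = 5
E: 5·7 = 35 | 2·1+3·7+2·6 = 35
R: 5·8 = 40 | 2·6+3·4+2·8 = 40
gcd(5,2,3,2) = 1

Coefficients: [5, 2, 3, 2]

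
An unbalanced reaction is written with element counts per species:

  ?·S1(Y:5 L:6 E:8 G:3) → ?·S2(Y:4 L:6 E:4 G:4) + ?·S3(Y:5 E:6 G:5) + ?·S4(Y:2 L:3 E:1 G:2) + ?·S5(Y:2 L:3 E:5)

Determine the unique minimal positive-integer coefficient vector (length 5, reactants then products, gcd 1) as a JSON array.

Y: 5·5 = 25 | 2·4+1·5+1·2+5·2 = 25
L: 5·6 = 30 | 2·6+1·0+1·3+5·3 = 30
E: 5·8 = 40 | 2·4+1·6+1·1+5·5 = 40
G: 5·3 = 15 | 2·4+1·5+1·2+5·0 = 15
gcd(5,2,1,1,5) = 1

Coefficients: [5, 2, 1, 1, 5]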